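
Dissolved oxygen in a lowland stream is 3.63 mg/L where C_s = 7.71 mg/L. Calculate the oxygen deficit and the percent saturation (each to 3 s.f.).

D ≈ 4.08 mg/L; 47.1 % saturation

D = C_s − C = 7.71 − 3.63 = 4.08 mg/L.
% saturation = 3.63/7.71 × 100 = 47.1 %.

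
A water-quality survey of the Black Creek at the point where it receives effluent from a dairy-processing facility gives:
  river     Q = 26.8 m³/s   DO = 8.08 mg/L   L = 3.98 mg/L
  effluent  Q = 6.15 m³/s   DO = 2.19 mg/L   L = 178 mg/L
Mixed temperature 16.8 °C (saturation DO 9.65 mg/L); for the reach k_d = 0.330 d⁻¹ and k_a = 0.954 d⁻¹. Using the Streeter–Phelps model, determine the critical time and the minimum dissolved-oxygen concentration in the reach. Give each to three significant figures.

t_c ≈ 1.46 d; minimum DO ≈ 1.87 mg/L

Mixed DO = (26.8×8.08 + 6.15×2.19)/(26.8+6.15) = 230.0/32.95 = 6.981 mg/L.
Mixed L₀ = (26.8×3.98 + 6.15×178)/(32.95) = 1201/32.95 = 36.46 mg/L.
Initial deficit D₀ = C_s − DO₀ = 9.65 − 6.981 = 2.669 mg/L.
t_c = (1/0.6240) ln[(0.954/0.330)(1 − 2.669×0.6240/(0.330×36.46))] = 1.603 × ln(2.491) = 1.462 d.
D_c = (0.330/0.954) × 36.46 × e^(−0.330×1.462) = 0.3459 × 36.46 × 0.6172 = 7.784 mg/L.
Minimum DO = 9.65 − 7.784 = 1.866 mg/L.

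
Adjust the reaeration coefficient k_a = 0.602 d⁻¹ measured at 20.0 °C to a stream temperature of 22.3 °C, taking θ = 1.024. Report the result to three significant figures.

k_a(T₂) = k_a(T₁) · θ^(T₂−T₁) = 0.602 × 1.024^(22.3−20.0)
= 0.602 × 1.024^2.30 = 0.602 × 1.056 = 0.6358 d⁻¹.

k_a ≈ 0.636 d⁻¹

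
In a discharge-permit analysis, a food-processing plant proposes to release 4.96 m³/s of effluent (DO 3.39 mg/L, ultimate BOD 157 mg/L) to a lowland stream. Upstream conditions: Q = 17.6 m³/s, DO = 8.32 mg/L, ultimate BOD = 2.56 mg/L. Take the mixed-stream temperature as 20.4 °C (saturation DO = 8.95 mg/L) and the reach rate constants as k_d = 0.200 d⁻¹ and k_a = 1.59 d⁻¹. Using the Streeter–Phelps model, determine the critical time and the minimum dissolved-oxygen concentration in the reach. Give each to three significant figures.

Mixed DO = (17.6×8.32 + 4.96×3.39)/(17.6+4.96) = 163.2/22.56 = 7.236 mg/L.
Mixed L₀ = (17.6×2.56 + 4.96×157)/(22.56) = 823.8/22.56 = 36.51 mg/L.
Initial deficit D₀ = C_s − DO₀ = 8.95 − 7.236 = 1.714 mg/L.
t_c = (1/1.390) ln[(1.59/0.200)(1 − 1.714×1.390/(0.200×36.51))] = 0.7194 × ln(5.357) = 1.207 d.
D_c = (0.200/1.59) × 36.51 × e^(−0.200×1.207) = 0.1258 × 36.51 × 0.7855 = 3.608 mg/L.
Minimum DO = 8.95 − 3.608 = 5.342 mg/L.

t_c ≈ 1.21 d; minimum DO ≈ 5.34 mg/L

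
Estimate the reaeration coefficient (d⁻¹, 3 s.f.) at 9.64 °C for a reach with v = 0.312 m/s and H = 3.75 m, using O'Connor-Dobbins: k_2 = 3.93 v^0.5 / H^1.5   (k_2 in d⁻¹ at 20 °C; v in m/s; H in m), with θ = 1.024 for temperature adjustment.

k_2 ≈ 0.236 d⁻¹

k_2(20) = 3.93 × 0.312^0.5 / 3.75^1.5 = 3.93 × 0.5586 / 7.262 = 0.3023 d⁻¹.
k_2(9.64) = 0.3023 × 1.024^(9.64−20) = 0.3023 × 0.7822 = 0.2364 d⁻¹.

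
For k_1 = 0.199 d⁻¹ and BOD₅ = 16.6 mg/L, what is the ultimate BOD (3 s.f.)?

BOD₅ = L₀(1 − e^(−5k_1)) ⇒ L₀ = BOD₅ / (1 − e^(−5×0.199))
= 16.6 / (1 − 0.3697) = 16.6 / 0.6303 = 26.34 mg/L.

L₀ ≈ 26.3 mg/L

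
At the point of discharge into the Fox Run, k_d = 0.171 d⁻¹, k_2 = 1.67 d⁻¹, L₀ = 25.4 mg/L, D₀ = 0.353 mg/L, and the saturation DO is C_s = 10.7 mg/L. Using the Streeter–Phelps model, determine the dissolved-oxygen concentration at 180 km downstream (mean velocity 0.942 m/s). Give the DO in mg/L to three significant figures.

Travel time t = x/v = 180 km / (0.942 m/s) = 180000 m / 0.942 m/s = 191100 s = 2.212 d.
k_d L₀/(k_2−k_d) = 0.171×25.4/(1.67−0.171) = 4.343/1.499 = 2.898 mg/L.
e^(−k_d t) = e^(−0.171×2.212) = 0.6851; e^(−k_2 t) = e^(−1.67×2.212) = 0.02489.
D = 2.898 × (0.6851 − 0.02489) + 0.353 × 0.02489 = 1.913 + 0.008785 = 1.922 mg/L.
DO = C_s − D = 10.7 − 1.922 = 8.778 mg/L.

DO ≈ 8.78 mg/L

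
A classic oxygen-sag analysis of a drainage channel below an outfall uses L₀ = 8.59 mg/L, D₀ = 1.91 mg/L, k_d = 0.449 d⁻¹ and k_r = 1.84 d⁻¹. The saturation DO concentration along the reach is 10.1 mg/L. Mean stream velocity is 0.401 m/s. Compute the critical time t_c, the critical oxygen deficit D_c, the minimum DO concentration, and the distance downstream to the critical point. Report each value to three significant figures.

With k_r/k_d = 4.098 and 1 − D₀(k_r−k_d)/(k_d L₀) = 0.3112,
t_c = ln(4.098 × 0.3112) / (1.84 − 0.449) = ln(1.275) / 1.391 = 0.2430/1.391 = 0.1747 d.
L(t_c) = L₀ e^(−k_d t_c) = 8.59 × 0.9245 = 7.942 mg/L, and at the critical point k_r D_c = k_d L, so D_c = (0.449/1.84) × 7.942 = 1.938 mg/L.
Minimum DO = C_s − D_c = 10.1 − 1.938 = 8.162 mg/L.
x_c = v t_c = 0.401 m/s × 0.1747 d × 86400 s/d = 6053 m ≈ 6.05 km.

t_c ≈ 0.175 d; D_c ≈ 1.94 mg/L; min DO ≈ 8.16 mg/L; x_c ≈ 6.05 km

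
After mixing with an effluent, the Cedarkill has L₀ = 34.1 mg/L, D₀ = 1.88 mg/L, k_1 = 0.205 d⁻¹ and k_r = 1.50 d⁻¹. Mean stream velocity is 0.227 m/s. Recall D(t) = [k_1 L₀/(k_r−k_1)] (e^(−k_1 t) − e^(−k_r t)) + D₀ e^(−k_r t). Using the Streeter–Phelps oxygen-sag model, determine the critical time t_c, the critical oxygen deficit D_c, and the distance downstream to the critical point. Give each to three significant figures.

t_c ≈ 1.21 d; D_c ≈ 3.64 mg/L; x_c ≈ 23.7 km

With k_r/k_1 = 7.317 and 1 − D₀(k_r−k_1)/(k_1 L₀) = 0.6517,
t_c = ln(7.317 × 0.6517) / (1.50 − 0.205) = ln(4.769) / 1.295 = 1.562/1.295 = 1.206 d.
L(t_c) = L₀ e^(−k_1 t_c) = 34.1 × 0.7809 = 26.63 mg/L, and at the critical point k_r D_c = k_1 L, so D_c = (0.205/1.50) × 26.63 = 3.639 mg/L.
x_c = v t_c = 0.227 m/s × 1.206 d × 86400 s/d = 23660 m ≈ 23.7 km.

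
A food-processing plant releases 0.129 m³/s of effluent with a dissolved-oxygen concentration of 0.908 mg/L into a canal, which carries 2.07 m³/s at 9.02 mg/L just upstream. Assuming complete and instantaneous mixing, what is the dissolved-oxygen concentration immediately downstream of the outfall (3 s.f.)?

8.54 mg/L

Flow-weighted mixing: C = (Q_r C_r + Q_w C_w)/(Q_r + Q_w)
= (2.07×9.02 + 0.129×0.908)/(2.07 + 0.129) = 18.79/2.199 = 8.544 mg/L.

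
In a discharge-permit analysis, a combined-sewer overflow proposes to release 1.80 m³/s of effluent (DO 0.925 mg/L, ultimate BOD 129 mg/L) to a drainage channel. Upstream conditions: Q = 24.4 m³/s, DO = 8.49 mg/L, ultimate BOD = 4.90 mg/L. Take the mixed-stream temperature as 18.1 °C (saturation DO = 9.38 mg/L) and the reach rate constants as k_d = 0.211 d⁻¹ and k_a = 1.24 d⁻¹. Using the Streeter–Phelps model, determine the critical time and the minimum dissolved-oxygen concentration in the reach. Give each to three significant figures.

t_c ≈ 1.02 d; minimum DO ≈ 7.54 mg/L

Mixed DO = (24.4×8.49 + 1.80×0.925)/(24.4+1.80) = 208.8/26.20 = 7.970 mg/L.
Mixed L₀ = (24.4×4.90 + 1.80×129)/(26.20) = 351.8/26.20 = 13.43 mg/L.
Initial deficit D₀ = C_s − DO₀ = 9.38 − 7.970 = 1.410 mg/L.
t_c = (1/1.029) ln[(1.24/0.211)(1 − 1.410×1.029/(0.211×13.43))] = 0.9718 × ln(2.867) = 1.024 d.
D_c = (0.211/1.24) × 13.43 × e^(−0.211×1.024) = 0.1702 × 13.43 × 0.8057 = 1.841 mg/L.
Minimum DO = 9.38 − 1.841 = 7.539 mg/L.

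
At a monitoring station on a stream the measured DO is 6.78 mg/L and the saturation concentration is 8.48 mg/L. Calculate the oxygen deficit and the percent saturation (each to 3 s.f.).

D = C_s − C = 8.48 − 6.78 = 1.70 mg/L.
% saturation = 6.78/8.48 × 100 = 80.0 %.

D ≈ 1.70 mg/L; 80.0 % saturation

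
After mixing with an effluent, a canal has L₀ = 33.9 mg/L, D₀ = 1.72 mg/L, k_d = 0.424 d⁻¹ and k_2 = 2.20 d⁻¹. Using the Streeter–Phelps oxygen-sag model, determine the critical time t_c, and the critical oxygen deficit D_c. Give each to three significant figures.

At the critical point dD/dt = 0, so k_d L₀ e^(−k_d t) = k_2 D. Substituting D(t) from the Streeter–Phelps equation and solving for t gives
t_c = ln[(k_2/k_d)(1 − D₀(k_2−k_d)/(k_d L₀))] / (k_2−k_d).
Here k_2−k_d = 1.776 d⁻¹ and 1 − D₀(k_2−k_d)/(k_d L₀) = 1 − 1.72×1.776/(0.424×33.9) = 0.7875, so
t_c = ln(5.189 × 0.7875) / 1.776 = 1.408 / 1.776 = 0.7925 d.
D_c = (k_d/k_2) L₀ e^(−k_d t_c) = (0.424/2.20) × 33.9 × e^(−0.424×0.7925) = 0.1927 × 33.9 × 0.7146 = 4.669 mg/L.

t_c ≈ 0.793 d; D_c ≈ 4.67 mg/L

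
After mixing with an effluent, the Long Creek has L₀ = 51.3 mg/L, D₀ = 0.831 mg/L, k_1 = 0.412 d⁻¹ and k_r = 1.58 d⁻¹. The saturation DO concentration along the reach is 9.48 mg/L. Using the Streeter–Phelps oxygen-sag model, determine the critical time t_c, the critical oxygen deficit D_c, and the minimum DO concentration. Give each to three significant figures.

At the critical point dD/dt = 0, so k_1 L₀ e^(−k_1 t) = k_r D. Substituting D(t) from the Streeter–Phelps equation and solving for t gives
t_c = ln[(k_r/k_1)(1 − D₀(k_r−k_1)/(k_1 L₀))] / (k_r−k_1).
Here k_r−k_1 = 1.168 d⁻¹ and 1 − D₀(k_r−k_1)/(k_1 L₀) = 1 − 0.831×1.168/(0.412×51.3) = 0.9541, so
t_c = ln(3.835 × 0.9541) / 1.168 = 1.297 / 1.168 = 1.111 d.
L(t_c) = L₀ e^(−k_1 t_c) = 51.3 × 0.6328 = 32.46 mg/L, and at the critical point k_r D_c = k_1 L, so D_c = (0.412/1.58) × 32.46 = 8.465 mg/L.
Minimum DO = C_s − D_c = 9.48 − 8.465 = 1.015 mg/L.

t_c ≈ 1.11 d; D_c ≈ 8.47 mg/L; min DO ≈ 1.01 mg/L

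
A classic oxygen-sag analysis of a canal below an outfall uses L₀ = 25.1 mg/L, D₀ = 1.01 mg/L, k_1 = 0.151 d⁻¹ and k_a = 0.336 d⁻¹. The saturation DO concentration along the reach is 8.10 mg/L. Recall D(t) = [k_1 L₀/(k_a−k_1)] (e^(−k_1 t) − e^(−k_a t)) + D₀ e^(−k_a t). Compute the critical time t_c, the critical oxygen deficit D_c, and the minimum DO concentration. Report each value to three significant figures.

t_c ≈ 4.05 d; D_c ≈ 6.12 mg/L; min DO ≈ 1.98 mg/L

t_c = [1/(k_a−k_1)] ln[(k_a/k_1)(1 − D₀(k_a−k_1)/(k_1 L₀))]
= [1/(0.336−0.151)] ln[(0.336/0.151)(1 − 1.01×0.1850/(0.151×25.1))]
= (1/0.1850) ln[2.225 × 0.9507] = 5.405 × ln(2.115) = 5.405 × 0.7493 = 4.050 d.
D_c = (k_1/k_a) L₀ e^(−k_1 t_c) = (0.151/0.336) × 25.1 × e^(−0.151×4.050) = 0.4494 × 25.1 × 0.5425 = 6.119 mg/L.
Minimum DO = C_s − D_c = 8.10 − 6.119 = 1.981 mg/L.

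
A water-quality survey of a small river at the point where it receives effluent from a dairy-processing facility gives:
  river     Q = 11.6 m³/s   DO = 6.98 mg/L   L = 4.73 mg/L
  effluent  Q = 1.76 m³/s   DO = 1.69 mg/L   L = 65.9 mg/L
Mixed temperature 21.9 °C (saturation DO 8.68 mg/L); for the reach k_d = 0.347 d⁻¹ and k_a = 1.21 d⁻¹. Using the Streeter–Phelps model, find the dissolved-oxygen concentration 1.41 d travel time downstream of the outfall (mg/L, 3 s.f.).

Mixed DO = (11.6×6.98 + 1.76×1.69)/(11.6+1.76) = 83.94/13.36 = 6.283 mg/L.
Mixed L₀ = (11.6×4.73 + 1.76×65.9)/(13.36) = 170.9/13.36 = 12.79 mg/L.
Initial deficit D₀ = C_s − DO₀ = 8.68 − 6.283 = 2.397 mg/L.
D(1.41) = [0.347×12.79/(1.21−0.347)](e^(−0.347×1.41) − e^(−1.21×1.41)) + 2.397 e^(−1.21×1.41)
= 5.142 × (0.6131 − 0.1816) + 2.397 × 0.1816 = 2.654 mg/L.
DO = 8.68 − 2.654 = 6.026 mg/L.

DO ≈ 6.03 mg/L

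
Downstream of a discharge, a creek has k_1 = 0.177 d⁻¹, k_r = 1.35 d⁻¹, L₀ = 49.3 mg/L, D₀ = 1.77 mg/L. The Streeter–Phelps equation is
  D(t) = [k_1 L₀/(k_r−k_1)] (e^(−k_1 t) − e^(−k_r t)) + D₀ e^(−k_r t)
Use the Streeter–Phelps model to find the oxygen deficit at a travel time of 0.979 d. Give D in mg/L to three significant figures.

k_1 L₀/(k_r−k_1) = 0.177×49.3/(1.35−0.177) = 8.726/1.173 = 7.439 mg/L.
e^(−k_1 t) = e^(−0.177×0.9790) = 0.8409; e^(−k_r t) = e^(−1.35×0.9790) = 0.2667.
D = 7.439 × (0.8409 − 0.2667) + 1.77 × 0.2667 = 4.272 + 0.4720 = 4.744 mg/L.

D ≈ 4.74 mg/L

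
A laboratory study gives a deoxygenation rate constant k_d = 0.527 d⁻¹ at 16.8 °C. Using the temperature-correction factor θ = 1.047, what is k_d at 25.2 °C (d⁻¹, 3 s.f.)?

k_d ≈ 0.775 d⁻¹

k_d(T₂) = k_d(T₁) · θ^(T₂−T₁) = 0.527 × 1.047^(25.2−16.8)
= 0.527 × 1.047^8.40 = 0.527 × 1.471 = 0.7751 d⁻¹.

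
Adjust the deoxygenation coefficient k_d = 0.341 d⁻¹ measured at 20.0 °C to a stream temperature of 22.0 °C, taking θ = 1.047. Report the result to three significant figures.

k_d(T₂) = k_d(T₁) · θ^(T₂−T₁) = 0.341 × 1.047^(22.0−20.0)
= 0.341 × 1.047^2.00 = 0.341 × 1.096 = 0.3738 d⁻¹.

k_d ≈ 0.374 d⁻¹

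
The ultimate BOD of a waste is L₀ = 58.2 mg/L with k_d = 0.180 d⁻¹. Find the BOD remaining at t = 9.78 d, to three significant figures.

L ≈ 10.0 mg/L

L_t = L₀ e^(−k_d t) = 58.2 × e^(−0.180×9.78) = 58.2 × 0.1720 = 10.01 mg/L.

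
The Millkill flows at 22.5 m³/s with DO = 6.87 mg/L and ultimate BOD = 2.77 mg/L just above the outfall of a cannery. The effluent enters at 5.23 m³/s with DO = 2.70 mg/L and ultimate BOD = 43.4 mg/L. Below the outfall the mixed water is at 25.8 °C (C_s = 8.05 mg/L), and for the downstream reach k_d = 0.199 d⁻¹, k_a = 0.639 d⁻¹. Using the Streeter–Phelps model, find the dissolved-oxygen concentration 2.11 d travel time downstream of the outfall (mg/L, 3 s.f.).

DO ≈ 5.66 mg/L

Mixed DO = (22.5×6.87 + 5.23×2.70)/(22.5+5.23) = 168.7/27.73 = 6.084 mg/L.
Mixed L₀ = (22.5×2.77 + 5.23×43.4)/(27.73) = 289.3/27.73 = 10.43 mg/L.
Initial deficit D₀ = C_s − DO₀ = 8.05 − 6.084 = 1.966 mg/L.
D(2.11) = [0.199×10.43/(0.639−0.199)](e^(−0.199×2.11) − e^(−0.639×2.11)) + 1.966 e^(−0.639×2.11)
= 4.719 × (0.6571 − 0.2597) + 1.966 × 0.2597 = 2.386 mg/L.
DO = 8.05 − 2.386 = 5.664 mg/L.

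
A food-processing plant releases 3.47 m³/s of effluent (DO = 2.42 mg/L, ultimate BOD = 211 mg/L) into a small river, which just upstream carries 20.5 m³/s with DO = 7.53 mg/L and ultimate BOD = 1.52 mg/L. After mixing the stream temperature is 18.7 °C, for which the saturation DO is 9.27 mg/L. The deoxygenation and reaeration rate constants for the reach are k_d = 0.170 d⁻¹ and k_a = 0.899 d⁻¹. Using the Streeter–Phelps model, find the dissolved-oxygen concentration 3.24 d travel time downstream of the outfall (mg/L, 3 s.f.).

DO ≈ 5.26 mg/L

Mixed DO = (20.5×7.53 + 3.47×2.42)/(20.5+3.47) = 162.8/23.97 = 6.790 mg/L.
Mixed L₀ = (20.5×1.52 + 3.47×211)/(23.97) = 763.3/23.97 = 31.85 mg/L.
Initial deficit D₀ = C_s − DO₀ = 9.27 − 6.790 = 2.480 mg/L.
D(3.24) = [0.170×31.85/(0.899−0.170)](e^(−0.170×3.24) − e^(−0.899×3.24)) + 2.480 e^(−0.899×3.24)
= 7.426 × (0.5765 − 0.05433) + 2.480 × 0.05433 = 4.012 mg/L.
DO = 9.27 − 4.012 = 5.258 mg/L.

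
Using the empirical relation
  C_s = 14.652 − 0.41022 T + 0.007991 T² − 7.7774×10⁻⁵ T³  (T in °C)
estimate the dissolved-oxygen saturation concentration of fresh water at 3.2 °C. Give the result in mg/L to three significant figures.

C_s ≈ 13.4 mg/L

C_s = 14.652 − 0.41022×3.2 + 0.007991×3.2² − 7.7774×10⁻⁵×3.2³ = 13.42 mg/L.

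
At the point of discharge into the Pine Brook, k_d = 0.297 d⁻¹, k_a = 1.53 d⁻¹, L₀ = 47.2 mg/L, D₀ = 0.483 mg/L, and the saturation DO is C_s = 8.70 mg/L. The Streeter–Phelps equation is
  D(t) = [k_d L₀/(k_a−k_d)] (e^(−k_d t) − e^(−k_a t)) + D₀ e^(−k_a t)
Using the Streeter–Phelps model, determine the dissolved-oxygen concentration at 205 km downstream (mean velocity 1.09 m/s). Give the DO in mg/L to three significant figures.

Travel time t = x/v = 205 km / (1.09 m/s) = 205000 m / 1.09 m/s = 188100 s = 2.177 d.
k_d L₀/(k_a−k_d) = 0.297×47.2/(1.53−0.297) = 14.02/1.233 = 11.37 mg/L.
e^(−k_d t) = e^(−0.297×2.177) = 0.5239; e^(−k_a t) = e^(−1.53×2.177) = 0.03578.
D = 11.37 × (0.5239 − 0.03578) + 0.483 × 0.03578 = 5.549 + 0.01728 = 5.567 mg/L.
DO = C_s − D = 8.70 − 5.567 = 3.133 mg/L.

DO ≈ 3.13 mg/L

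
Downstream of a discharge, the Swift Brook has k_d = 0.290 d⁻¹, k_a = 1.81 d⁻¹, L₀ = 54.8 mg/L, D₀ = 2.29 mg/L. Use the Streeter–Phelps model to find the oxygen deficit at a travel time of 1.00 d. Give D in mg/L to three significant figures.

k_d L₀/(k_a−k_d) = 0.290×54.8/(1.81−0.290) = 15.89/1.520 = 10.46 mg/L.
e^(−k_d t) = e^(−0.290×1.000) = 0.7483; e^(−k_a t) = e^(−1.81×1.000) = 0.1637.
D = 10.46 × (0.7483 − 0.1637) + 2.29 × 0.1637 = 6.112 + 0.3748 = 6.487 mg/L.

D ≈ 6.49 mg/L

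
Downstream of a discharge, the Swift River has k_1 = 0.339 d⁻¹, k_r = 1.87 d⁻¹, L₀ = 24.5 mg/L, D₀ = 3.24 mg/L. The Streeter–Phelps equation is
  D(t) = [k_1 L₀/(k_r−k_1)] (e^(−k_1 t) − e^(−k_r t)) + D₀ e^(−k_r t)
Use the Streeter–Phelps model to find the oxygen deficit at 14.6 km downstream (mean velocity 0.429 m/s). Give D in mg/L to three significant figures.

D ≈ 3.70 mg/L

Travel time t = x/v = 14.6 km / (0.429 m/s) = 14600 m / 0.429 m/s = 34030 s = 0.3939 d.
k_1 L₀/(k_r−k_1) = 0.339×24.5/(1.87−0.339) = 8.306/1.531 = 5.425 mg/L.
e^(−k_1 t) = e^(−0.339×0.3939) = 0.8750; e^(−k_r t) = e^(−1.87×0.3939) = 0.4787.
D = 5.425 × (0.8750 − 0.4787) + 3.24 × 0.4787 = 2.150 + 1.551 = 3.701 mg/L.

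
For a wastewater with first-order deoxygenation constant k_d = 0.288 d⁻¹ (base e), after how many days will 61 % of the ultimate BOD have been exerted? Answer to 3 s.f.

t ≈ 3.27 d

y/L₀ = 1 − e^(−k_d t) = 0.61 ⇒ e^(−k_d t) = 0.390
t = −ln(0.390) / 0.288 = 0.9416 / 0.288 = 3.269 d.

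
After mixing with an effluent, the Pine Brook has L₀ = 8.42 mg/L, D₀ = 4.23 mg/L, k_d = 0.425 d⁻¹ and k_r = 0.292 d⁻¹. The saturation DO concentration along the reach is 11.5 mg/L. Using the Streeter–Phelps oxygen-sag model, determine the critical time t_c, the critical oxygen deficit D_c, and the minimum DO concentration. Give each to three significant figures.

With k_r/k_d = 0.6871 and 1 − D₀(k_r−k_d)/(k_d L₀) = 1.157,
t_c = ln(0.6871 × 1.157) / (0.292 − 0.425) = ln(0.7951) / -0.1330 = -0.2293/-0.1330 = 1.724 d.
L(t_c) = L₀ e^(−k_d t_c) = 8.42 × 0.4806 = 4.046 mg/L, and at the critical point k_r D_c = k_d L, so D_c = (0.425/0.292) × 4.046 = 5.889 mg/L.
Minimum DO = C_s − D_c = 11.5 − 5.889 = 5.611 mg/L.

t_c ≈ 1.72 d; D_c ≈ 5.89 mg/L; min DO ≈ 5.61 mg/L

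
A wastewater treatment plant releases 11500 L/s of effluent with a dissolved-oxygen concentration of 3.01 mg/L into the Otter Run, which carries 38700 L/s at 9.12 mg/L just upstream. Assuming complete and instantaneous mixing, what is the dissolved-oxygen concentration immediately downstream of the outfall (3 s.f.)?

Flow-weighted mixing: C = (Q_r C_r + Q_w C_w)/(Q_r + Q_w)
= (38700×9.12 + 11500×3.01)/(38700 + 11500) = 387600/50200 = 7.720 mg/L.

7.72 mg/L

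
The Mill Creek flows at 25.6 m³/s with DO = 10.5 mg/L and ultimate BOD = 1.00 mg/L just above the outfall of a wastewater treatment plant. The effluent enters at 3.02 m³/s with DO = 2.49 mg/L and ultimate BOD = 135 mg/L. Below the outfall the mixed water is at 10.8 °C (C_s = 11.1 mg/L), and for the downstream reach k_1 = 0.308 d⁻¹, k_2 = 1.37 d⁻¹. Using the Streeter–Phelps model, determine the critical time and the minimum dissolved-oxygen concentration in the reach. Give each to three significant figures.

Mixed DO = (25.6×10.5 + 3.02×2.49)/(25.6+3.02) = 276.3/28.62 = 9.655 mg/L.
Mixed L₀ = (25.6×1.00 + 3.02×135)/(28.62) = 433.3/28.62 = 15.14 mg/L.
Initial deficit D₀ = C_s − DO₀ = 11.1 − 9.655 = 1.445 mg/L.
t_c = (1/1.062) ln[(1.37/0.308)(1 − 1.445×1.062/(0.308×15.14))] = 0.9416 × ln(2.984) = 1.029 d.
D_c = (0.308/1.37) × 15.14 × e^(−0.308×1.029) = 0.2248 × 15.14 × 0.7283 = 2.479 mg/L.
Minimum DO = 11.1 − 2.479 = 8.621 mg/L.

t_c ≈ 1.03 d; minimum DO ≈ 8.62 mg/L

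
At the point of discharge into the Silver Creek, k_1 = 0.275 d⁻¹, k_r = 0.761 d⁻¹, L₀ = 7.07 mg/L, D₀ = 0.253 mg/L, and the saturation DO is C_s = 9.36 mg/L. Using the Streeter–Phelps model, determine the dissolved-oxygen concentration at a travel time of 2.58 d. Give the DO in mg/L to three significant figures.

DO ≈ 7.92 mg/L

k_1 L₀/(k_r−k_1) = 0.275×7.07/(0.761−0.275) = 1.944/0.4860 = 4.001 mg/L.
e^(−k_1 t) = e^(−0.275×2.580) = 0.4919; e^(−k_r t) = e^(−0.761×2.580) = 0.1404.
D = 4.001 × (0.4919 − 0.1404) + 0.253 × 0.1404 = 1.406 + 0.03552 = 1.442 mg/L.
DO = C_s − D = 9.36 − 1.442 = 7.918 mg/L.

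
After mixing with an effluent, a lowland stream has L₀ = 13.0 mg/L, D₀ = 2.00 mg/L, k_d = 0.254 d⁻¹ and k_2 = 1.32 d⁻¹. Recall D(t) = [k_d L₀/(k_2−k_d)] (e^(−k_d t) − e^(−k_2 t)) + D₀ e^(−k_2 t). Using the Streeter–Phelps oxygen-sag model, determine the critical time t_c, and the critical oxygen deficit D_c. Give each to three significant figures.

t_c = [1/(k_2−k_d)] ln[(k_2/k_d)(1 − D₀(k_2−k_d)/(k_d L₀))]
= [1/(1.32−0.254)] ln[(1.32/0.254)(1 − 2.00×1.066/(0.254×13.0))]
= (1/1.066) ln[5.197 × 0.3543] = 0.9381 × ln(1.841) = 0.9381 × 0.6105 = 0.5727 d.
D_c = (k_d/k_2) L₀ e^(−k_d t_c) = (0.254/1.32) × 13.0 × e^(−0.254×0.5727) = 0.1924 × 13.0 × 0.8646 = 2.163 mg/L.

t_c ≈ 0.573 d; D_c ≈ 2.16 mg/L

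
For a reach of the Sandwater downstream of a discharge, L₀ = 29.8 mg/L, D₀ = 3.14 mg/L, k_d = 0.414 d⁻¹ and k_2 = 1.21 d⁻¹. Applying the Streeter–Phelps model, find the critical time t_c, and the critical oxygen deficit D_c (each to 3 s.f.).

t_c = [1/(k_2−k_d)] ln[(k_2/k_d)(1 − D₀(k_2−k_d)/(k_d L₀))]
= [1/(1.21−0.414)] ln[(1.21/0.414)(1 − 3.14×0.7960/(0.414×29.8))]
= (1/0.7960) ln[2.923 × 0.7974] = 1.256 × ln(2.331) = 1.256 × 0.8461 = 1.063 d.
D_c = (k_d/k_2) L₀ e^(−k_d t_c) = (0.414/1.21) × 29.8 × e^(−0.414×1.063) = 0.3421 × 29.8 × 0.6440 = 6.566 mg/L.

t_c ≈ 1.06 d; D_c ≈ 6.57 mg/L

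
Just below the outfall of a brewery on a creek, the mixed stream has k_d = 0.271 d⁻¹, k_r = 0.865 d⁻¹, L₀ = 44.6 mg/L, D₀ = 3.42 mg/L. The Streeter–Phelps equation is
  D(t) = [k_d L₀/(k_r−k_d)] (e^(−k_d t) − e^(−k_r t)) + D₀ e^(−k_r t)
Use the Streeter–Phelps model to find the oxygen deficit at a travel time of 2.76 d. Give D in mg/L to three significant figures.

k_d L₀/(k_r−k_d) = 0.271×44.6/(0.865−0.271) = 12.09/0.5940 = 20.35 mg/L.
e^(−k_d t) = e^(−0.271×2.760) = 0.4733; e^(−k_r t) = e^(−0.865×2.760) = 0.09187.
D = 20.35 × (0.4733 − 0.09187) + 3.42 × 0.09187 = 7.762 + 0.3142 = 8.076 mg/L.

D ≈ 8.08 mg/L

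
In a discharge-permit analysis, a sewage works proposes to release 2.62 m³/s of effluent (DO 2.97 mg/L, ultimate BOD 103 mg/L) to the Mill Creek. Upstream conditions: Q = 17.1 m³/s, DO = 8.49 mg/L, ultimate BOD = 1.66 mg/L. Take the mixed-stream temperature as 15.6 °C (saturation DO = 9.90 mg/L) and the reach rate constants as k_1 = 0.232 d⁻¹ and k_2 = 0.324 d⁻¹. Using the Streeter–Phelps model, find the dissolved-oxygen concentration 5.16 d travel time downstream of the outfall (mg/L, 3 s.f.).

DO ≈ 5.14 mg/L

Mixed DO = (17.1×8.49 + 2.62×2.97)/(17.1+2.62) = 153.0/19.72 = 7.757 mg/L.
Mixed L₀ = (17.1×1.66 + 2.62×103)/(19.72) = 298.2/19.72 = 15.12 mg/L.
Initial deficit D₀ = C_s − DO₀ = 9.90 − 7.757 = 2.143 mg/L.
D(5.16) = [0.232×15.12/(0.324−0.232)](e^(−0.232×5.16) − e^(−0.324×5.16)) + 2.143 e^(−0.324×5.16)
= 38.14 × (0.3021 − 0.1879) + 2.143 × 0.1879 = 4.757 mg/L.
DO = 9.90 − 4.757 = 5.143 mg/L.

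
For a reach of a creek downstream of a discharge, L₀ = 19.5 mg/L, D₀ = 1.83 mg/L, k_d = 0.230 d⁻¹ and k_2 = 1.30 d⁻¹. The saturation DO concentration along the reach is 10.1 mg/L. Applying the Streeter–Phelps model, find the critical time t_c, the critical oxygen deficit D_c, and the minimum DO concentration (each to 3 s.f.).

t_c ≈ 1.08 d; D_c ≈ 2.69 mg/L; min DO ≈ 7.41 mg/L

t_c = [1/(k_2−k_d)] ln[(k_2/k_d)(1 − D₀(k_2−k_d)/(k_d L₀))]
= [1/(1.30−0.230)] ln[(1.30/0.230)(1 − 1.83×1.070/(0.230×19.5))]
= (1/1.070) ln[5.652 × 0.5634] = 0.9346 × ln(3.184) = 0.9346 × 1.158 = 1.083 d.
D_c = (k_d/k_2) L₀ e^(−k_d t_c) = (0.230/1.30) × 19.5 × e^(−0.230×1.083) = 0.1769 × 19.5 × 0.7796 = 2.690 mg/L.
Minimum DO = C_s − D_c = 10.1 − 2.690 = 7.410 mg/L.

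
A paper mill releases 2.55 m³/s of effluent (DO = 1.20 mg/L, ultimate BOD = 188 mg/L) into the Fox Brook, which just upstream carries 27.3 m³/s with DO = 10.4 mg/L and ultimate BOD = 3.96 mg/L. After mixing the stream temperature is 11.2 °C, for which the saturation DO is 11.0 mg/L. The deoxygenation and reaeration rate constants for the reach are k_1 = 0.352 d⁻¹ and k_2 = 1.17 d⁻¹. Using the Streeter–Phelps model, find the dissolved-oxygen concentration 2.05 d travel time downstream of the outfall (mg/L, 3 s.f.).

Mixed DO = (27.3×10.4 + 2.55×1.20)/(27.3+2.55) = 287.0/29.85 = 9.614 mg/L.
Mixed L₀ = (27.3×3.96 + 2.55×188)/(29.85) = 587.5/29.85 = 19.68 mg/L.
Initial deficit D₀ = C_s − DO₀ = 11.0 − 9.614 = 1.386 mg/L.
D(2.05) = [0.352×19.68/(1.17−0.352)](e^(−0.352×2.05) − e^(−1.17×2.05)) + 1.386 e^(−1.17×2.05)
= 8.470 × (0.4860 − 0.09085) + 1.386 × 0.09085 = 3.472 mg/L.
DO = 11.0 − 3.472 = 7.528 mg/L.

DO ≈ 7.53 mg/L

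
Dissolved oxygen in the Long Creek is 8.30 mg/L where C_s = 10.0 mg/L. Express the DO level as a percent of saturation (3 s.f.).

83.0 % saturation

% saturation = C/C_s × 100 = 8.30/10.0 × 100 = 83.0 %.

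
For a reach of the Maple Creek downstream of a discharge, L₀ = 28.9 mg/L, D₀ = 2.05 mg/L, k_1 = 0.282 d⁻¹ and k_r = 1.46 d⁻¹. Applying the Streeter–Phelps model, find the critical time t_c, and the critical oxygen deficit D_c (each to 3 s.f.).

t_c ≈ 1.10 d; D_c ≈ 4.10 mg/L

With k_r/k_1 = 5.177 and 1 − D₀(k_r−k_1)/(k_1 L₀) = 0.7037,
t_c = ln(5.177 × 0.7037) / (1.46 − 0.282) = ln(3.643) / 1.178 = 1.293/1.178 = 1.098 d.
D_c = (k_1/k_r) L₀ e^(−k_1 t_c) = (0.282/1.46) × 28.9 × e^(−0.282×1.098) = 0.1932 × 28.9 × 0.7338 = 4.096 mg/L.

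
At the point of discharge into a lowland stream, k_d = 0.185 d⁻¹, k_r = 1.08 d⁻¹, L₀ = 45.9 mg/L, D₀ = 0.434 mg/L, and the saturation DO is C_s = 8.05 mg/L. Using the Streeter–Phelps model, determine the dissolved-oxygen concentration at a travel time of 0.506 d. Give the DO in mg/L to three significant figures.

k_d L₀/(k_r−k_d) = 0.185×45.9/(1.08−0.185) = 8.492/0.8950 = 9.488 mg/L.
e^(−k_d t) = e^(−0.185×0.5060) = 0.9106; e^(−k_r t) = e^(−1.08×0.5060) = 0.5790.
D = 9.488 × (0.9106 − 0.5790) + 0.434 × 0.5790 = 3.147 + 0.2513 = 3.398 mg/L.
DO = C_s − D = 8.05 − 3.398 = 4.652 mg/L.

DO ≈ 4.65 mg/L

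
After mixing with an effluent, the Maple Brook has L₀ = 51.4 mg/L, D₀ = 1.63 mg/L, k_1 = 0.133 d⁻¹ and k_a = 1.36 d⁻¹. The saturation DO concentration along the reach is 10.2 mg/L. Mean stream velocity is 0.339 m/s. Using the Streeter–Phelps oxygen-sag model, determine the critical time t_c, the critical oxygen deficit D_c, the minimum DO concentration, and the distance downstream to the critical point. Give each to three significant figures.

With k_a/k_1 = 10.23 and 1 − D₀(k_a−k_1)/(k_1 L₀) = 0.7074,
t_c = ln(10.23 × 0.7074) / (1.36 − 0.133) = ln(7.234) / 1.227 = 1.979/1.227 = 1.613 d.
L(t_c) = L₀ e^(−k_1 t_c) = 51.4 × 0.8070 = 41.48 mg/L, and at the critical point k_a D_c = k_1 L, so D_c = (0.133/1.36) × 41.48 = 4.056 mg/L.
Minimum DO = C_s − D_c = 10.2 − 4.056 = 6.144 mg/L.
x_c = v t_c = 0.339 m/s × 1.613 d × 86400 s/d = 47240 m ≈ 47.2 km.

t_c ≈ 1.61 d; D_c ≈ 4.06 mg/L; min DO ≈ 6.14 mg/L; x_c ≈ 47.2 km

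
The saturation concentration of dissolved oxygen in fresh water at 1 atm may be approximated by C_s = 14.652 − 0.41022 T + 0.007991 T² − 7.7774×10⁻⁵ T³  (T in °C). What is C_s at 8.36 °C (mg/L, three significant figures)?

C_s ≈ 11.7 mg/L

C_s = 14.652 − 0.41022×8.36 + 0.007991×8.36² − 7.7774×10⁻⁵×8.36³ = 11.74 mg/L.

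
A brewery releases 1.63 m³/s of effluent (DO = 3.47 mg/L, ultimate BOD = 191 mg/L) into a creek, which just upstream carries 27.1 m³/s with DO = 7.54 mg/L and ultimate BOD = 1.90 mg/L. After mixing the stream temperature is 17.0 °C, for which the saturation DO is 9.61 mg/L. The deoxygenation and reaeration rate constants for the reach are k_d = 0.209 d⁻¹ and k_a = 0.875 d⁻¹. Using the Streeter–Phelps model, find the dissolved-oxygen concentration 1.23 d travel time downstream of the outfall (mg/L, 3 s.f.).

Mixed DO = (27.1×7.54 + 1.63×3.47)/(27.1+1.63) = 210.0/28.73 = 7.309 mg/L.
Mixed L₀ = (27.1×1.90 + 1.63×191)/(28.73) = 362.8/28.73 = 12.63 mg/L.
Initial deficit D₀ = C_s − DO₀ = 9.61 − 7.309 = 2.301 mg/L.
D(1.23) = [0.209×12.63/(0.875−0.209)](e^(−0.209×1.23) − e^(−0.875×1.23)) + 2.301 e^(−0.875×1.23)
= 3.963 × (0.7733 − 0.3409) + 2.301 × 0.3409 = 2.498 mg/L.
DO = 9.61 − 2.498 = 7.112 mg/L.

DO ≈ 7.11 mg/L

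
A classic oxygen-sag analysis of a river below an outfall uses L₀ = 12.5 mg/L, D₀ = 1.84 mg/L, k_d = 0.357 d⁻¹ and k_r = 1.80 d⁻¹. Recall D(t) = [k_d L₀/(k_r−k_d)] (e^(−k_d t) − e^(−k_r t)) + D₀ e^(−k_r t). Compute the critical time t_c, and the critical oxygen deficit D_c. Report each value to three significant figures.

t_c = [1/(k_r−k_d)] ln[(k_r/k_d)(1 − D₀(k_r−k_d)/(k_d L₀))]
= [1/(1.80−0.357)] ln[(1.80/0.357)(1 − 1.84×1.443/(0.357×12.5))]
= (1/1.443) ln[5.042 × 0.4050] = 0.6930 × ln(2.042) = 0.6930 × 0.7140 = 0.4948 d.
L(t_c) = L₀ e^(−k_d t_c) = 12.5 × 0.8381 = 10.48 mg/L, and at the critical point k_r D_c = k_d L, so D_c = (0.357/1.80) × 10.48 = 2.078 mg/L.

t_c ≈ 0.495 d; D_c ≈ 2.08 mg/L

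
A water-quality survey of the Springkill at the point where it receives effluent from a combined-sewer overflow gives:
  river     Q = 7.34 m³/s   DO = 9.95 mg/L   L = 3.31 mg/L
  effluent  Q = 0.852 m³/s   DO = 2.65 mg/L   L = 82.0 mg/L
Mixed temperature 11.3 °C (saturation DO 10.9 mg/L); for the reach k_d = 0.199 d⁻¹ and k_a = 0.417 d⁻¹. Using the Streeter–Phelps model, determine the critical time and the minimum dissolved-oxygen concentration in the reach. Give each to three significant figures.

t_c ≈ 2.58 d; minimum DO ≈ 7.62 mg/L

Mixed DO = (7.34×9.95 + 0.852×2.65)/(7.34+0.852) = 75.29/8.192 = 9.191 mg/L.
Mixed L₀ = (7.34×3.31 + 0.852×82.0)/(8.192) = 94.16/8.192 = 11.49 mg/L.
Initial deficit D₀ = C_s − DO₀ = 10.9 − 9.191 = 1.709 mg/L.
t_c = (1/0.2180) ln[(0.417/0.199)(1 − 1.709×0.2180/(0.199×11.49))] = 4.587 × ln(1.754) = 2.578 d.
D_c = (0.199/0.417) × 11.49 × e^(−0.199×2.578) = 0.4772 × 11.49 × 0.5987 = 3.284 mg/L.
Minimum DO = 10.9 − 3.284 = 7.616 mg/L.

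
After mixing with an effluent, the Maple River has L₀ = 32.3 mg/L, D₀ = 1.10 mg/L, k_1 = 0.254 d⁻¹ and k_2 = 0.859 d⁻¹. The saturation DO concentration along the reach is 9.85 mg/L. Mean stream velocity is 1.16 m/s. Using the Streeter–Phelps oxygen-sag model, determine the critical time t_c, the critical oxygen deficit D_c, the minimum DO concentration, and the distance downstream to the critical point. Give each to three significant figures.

At the critical point dD/dt = 0, so k_1 L₀ e^(−k_1 t) = k_2 D. Substituting D(t) from the Streeter–Phelps equation and solving for t gives
t_c = ln[(k_2/k_1)(1 − D₀(k_2−k_1)/(k_1 L₀))] / (k_2−k_1).
Here k_2−k_1 = 0.6050 d⁻¹ and 1 − D₀(k_2−k_1)/(k_1 L₀) = 1 − 1.10×0.6050/(0.254×32.3) = 0.9189, so
t_c = ln(3.382 × 0.9189) / 0.6050 = 1.134 / 0.6050 = 1.874 d.
L(t_c) = L₀ e^(−k_1 t_c) = 32.3 × 0.6212 = 20.07 mg/L, and at the critical point k_2 D_c = k_1 L, so D_c = (0.254/0.859) × 20.07 = 5.933 mg/L.
Minimum DO = C_s − D_c = 9.85 − 5.933 = 3.917 mg/L.
x_c = v t_c = 1.16 m/s × 1.874 d × 86400 s/d = 187800 m ≈ 188 km.

t_c ≈ 1.87 d; D_c ≈ 5.93 mg/L; min DO ≈ 3.92 mg/L; x_c ≈ 188 km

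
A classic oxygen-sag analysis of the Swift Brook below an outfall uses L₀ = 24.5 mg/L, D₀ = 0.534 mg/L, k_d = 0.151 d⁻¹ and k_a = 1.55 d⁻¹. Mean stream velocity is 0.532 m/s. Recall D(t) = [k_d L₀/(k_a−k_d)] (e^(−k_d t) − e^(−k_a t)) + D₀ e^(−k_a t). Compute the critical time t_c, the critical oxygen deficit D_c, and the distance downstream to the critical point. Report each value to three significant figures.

t_c ≈ 1.50 d; D_c ≈ 1.90 mg/L; x_c ≈ 69.1 km

At the critical point dD/dt = 0, so k_d L₀ e^(−k_d t) = k_a D. Substituting D(t) from the Streeter–Phelps equation and solving for t gives
t_c = ln[(k_a/k_d)(1 − D₀(k_a−k_d)/(k_d L₀))] / (k_a−k_d).
Here k_a−k_d = 1.399 d⁻¹ and 1 − D₀(k_a−k_d)/(k_d L₀) = 1 − 0.534×1.399/(0.151×24.5) = 0.7981, so
t_c = ln(10.26 × 0.7981) / 1.399 = 2.103 / 1.399 = 1.503 d.
L(t_c) = L₀ e^(−k_d t_c) = 24.5 × 0.7969 = 19.52 mg/L, and at the critical point k_a D_c = k_d L, so D_c = (0.151/1.55) × 19.52 = 1.902 mg/L.
x_c = v t_c = 0.532 m/s × 1.503 d × 86400 s/d = 69100 m ≈ 69.1 km.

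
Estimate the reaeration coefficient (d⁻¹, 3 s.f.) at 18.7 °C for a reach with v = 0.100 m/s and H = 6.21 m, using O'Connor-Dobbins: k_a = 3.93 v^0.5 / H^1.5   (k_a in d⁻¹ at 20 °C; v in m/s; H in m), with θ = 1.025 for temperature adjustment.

k_a(20) = 3.93 × 0.100^0.5 / 6.21^1.5 = 3.93 × 0.3162 / 15.48 = 0.08031 d⁻¹.
k_a(18.7) = 0.08031 × 1.025^(18.7−20) = 0.08031 × 0.9684 = 0.07777 d⁻¹.

k_a ≈ 0.0778 d⁻¹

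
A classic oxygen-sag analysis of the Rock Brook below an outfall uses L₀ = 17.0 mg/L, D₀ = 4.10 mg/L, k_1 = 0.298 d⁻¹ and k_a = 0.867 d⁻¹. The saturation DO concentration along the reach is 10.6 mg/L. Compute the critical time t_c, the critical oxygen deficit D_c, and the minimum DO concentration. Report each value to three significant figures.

At the critical point dD/dt = 0, so k_1 L₀ e^(−k_1 t) = k_a D. Substituting D(t) from the Streeter–Phelps equation and solving for t gives
t_c = ln[(k_a/k_1)(1 − D₀(k_a−k_1)/(k_1 L₀))] / (k_a−k_1).
Here k_a−k_1 = 0.5690 d⁻¹ and 1 − D₀(k_a−k_1)/(k_1 L₀) = 1 − 4.10×0.5690/(0.298×17.0) = 0.5395, so
t_c = ln(2.909 × 0.5395) / 0.5690 = 0.4508 / 0.5690 = 0.7923 d.
L(t_c) = L₀ e^(−k_1 t_c) = 17.0 × 0.7897 = 13.42 mg/L, and at the critical point k_a D_c = k_1 L, so D_c = (0.298/0.867) × 13.42 = 4.614 mg/L.
Minimum DO = C_s − D_c = 10.6 − 4.614 = 5.986 mg/L.

t_c ≈ 0.792 d; D_c ≈ 4.61 mg/L; min DO ≈ 5.99 mg/L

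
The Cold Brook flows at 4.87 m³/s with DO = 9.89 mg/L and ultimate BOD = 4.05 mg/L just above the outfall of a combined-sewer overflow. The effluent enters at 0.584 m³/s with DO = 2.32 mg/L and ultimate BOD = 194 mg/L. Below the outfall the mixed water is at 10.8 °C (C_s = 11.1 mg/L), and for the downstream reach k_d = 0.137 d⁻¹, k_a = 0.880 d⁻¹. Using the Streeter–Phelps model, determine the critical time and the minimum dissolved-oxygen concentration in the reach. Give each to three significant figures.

Mixed DO = (4.87×9.89 + 0.584×2.32)/(4.87+0.584) = 49.52/5.454 = 9.079 mg/L.
Mixed L₀ = (4.87×4.05 + 0.584×194)/(5.454) = 133.0/5.454 = 24.39 mg/L.
Initial deficit D₀ = C_s − DO₀ = 11.1 − 9.079 = 2.021 mg/L.
t_c = (1/0.7430) ln[(0.880/0.137)(1 − 2.021×0.7430/(0.137×24.39))] = 1.346 × ln(3.537) = 1.700 d.
D_c = (0.137/0.880) × 24.39 × e^(−0.137×1.700) = 0.1557 × 24.39 × 0.7922 = 3.008 mg/L.
Minimum DO = 11.1 − 3.008 = 8.092 mg/L.

t_c ≈ 1.70 d; minimum DO ≈ 8.09 mg/L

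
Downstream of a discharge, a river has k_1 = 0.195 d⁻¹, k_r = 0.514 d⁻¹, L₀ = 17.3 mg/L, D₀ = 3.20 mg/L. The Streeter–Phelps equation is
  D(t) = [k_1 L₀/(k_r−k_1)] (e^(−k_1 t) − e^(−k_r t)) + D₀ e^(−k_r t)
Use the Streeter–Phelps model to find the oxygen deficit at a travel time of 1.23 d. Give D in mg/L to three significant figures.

k_1 L₀/(k_r−k_1) = 0.195×17.3/(0.514−0.195) = 3.374/0.3190 = 10.58 mg/L.
e^(−k_1 t) = e^(−0.195×1.230) = 0.7867; e^(−k_r t) = e^(−0.514×1.230) = 0.5314.
D = 10.58 × (0.7867 − 0.5314) + 3.20 × 0.5314 = 2.700 + 1.701 = 4.401 mg/L.

D ≈ 4.40 mg/L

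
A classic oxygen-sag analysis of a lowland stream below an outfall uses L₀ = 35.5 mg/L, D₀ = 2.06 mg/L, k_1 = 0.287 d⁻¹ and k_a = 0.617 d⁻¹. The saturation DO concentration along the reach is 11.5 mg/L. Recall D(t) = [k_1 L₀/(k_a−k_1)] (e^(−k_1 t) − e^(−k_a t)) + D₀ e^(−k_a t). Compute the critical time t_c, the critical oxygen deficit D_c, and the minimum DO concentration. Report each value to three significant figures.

t_c ≈ 2.11 d; D_c ≈ 9.01 mg/L; min DO ≈ 2.49 mg/L

With k_a/k_1 = 2.150 and 1 − D₀(k_a−k_1)/(k_1 L₀) = 0.9333,
t_c = ln(2.150 × 0.9333) / (0.617 − 0.287) = ln(2.006) / 0.3300 = 0.6963/0.3300 = 2.110 d.
D_c = (k_1/k_a) L₀ e^(−k_1 t_c) = (0.287/0.617) × 35.5 × e^(−0.287×2.110) = 0.4652 × 35.5 × 0.5457 = 9.012 mg/L.
Minimum DO = C_s − D_c = 11.5 − 9.012 = 2.488 mg/L.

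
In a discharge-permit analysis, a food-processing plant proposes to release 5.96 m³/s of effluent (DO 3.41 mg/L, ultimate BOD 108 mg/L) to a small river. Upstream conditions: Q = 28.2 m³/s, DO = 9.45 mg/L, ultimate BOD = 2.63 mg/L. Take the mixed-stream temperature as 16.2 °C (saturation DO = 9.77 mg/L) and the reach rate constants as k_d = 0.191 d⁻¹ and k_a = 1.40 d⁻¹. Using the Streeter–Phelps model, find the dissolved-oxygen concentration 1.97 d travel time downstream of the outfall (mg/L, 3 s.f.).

DO ≈ 7.61 mg/L

Mixed DO = (28.2×9.45 + 5.96×3.41)/(28.2+5.96) = 286.8/34.16 = 8.396 mg/L.
Mixed L₀ = (28.2×2.63 + 5.96×108)/(34.16) = 717.8/34.16 = 21.01 mg/L.
Initial deficit D₀ = C_s − DO₀ = 9.77 − 8.396 = 1.374 mg/L.
D(1.97) = [0.191×21.01/(1.40−0.191)](e^(−0.191×1.97) − e^(−1.40×1.97)) + 1.374 e^(−1.40×1.97)
= 3.320 × (0.6864 − 0.06342) + 1.374 × 0.06342 = 2.155 mg/L.
DO = 9.77 − 2.155 = 7.615 mg/L.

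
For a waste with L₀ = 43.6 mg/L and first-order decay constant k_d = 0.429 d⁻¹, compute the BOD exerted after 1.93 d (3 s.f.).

y_t = L₀(1 − e^(−k_d t)) = 43.6 × (1 − e^(−0.429×1.93))
= 43.6 × (1 − 0.4369) = 43.6 × 0.5631 = 24.55 mg/L.

y ≈ 24.5 mg/L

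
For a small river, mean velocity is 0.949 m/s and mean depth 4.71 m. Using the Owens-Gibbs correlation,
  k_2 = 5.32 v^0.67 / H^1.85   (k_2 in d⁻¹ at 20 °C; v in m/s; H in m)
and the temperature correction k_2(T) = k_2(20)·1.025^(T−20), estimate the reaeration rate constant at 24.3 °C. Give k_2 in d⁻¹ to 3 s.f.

k_2 ≈ 0.325 d⁻¹

k_2(20) = 5.32 × 0.949^0.67 / 4.71^1.85 = 5.32 × 0.9655 / 17.58 = 0.2921 d⁻¹.
k_2(24.3) = 0.2921 × 1.025^(24.3−20) = 0.2921 × 1.112 = 0.3249 d⁻¹.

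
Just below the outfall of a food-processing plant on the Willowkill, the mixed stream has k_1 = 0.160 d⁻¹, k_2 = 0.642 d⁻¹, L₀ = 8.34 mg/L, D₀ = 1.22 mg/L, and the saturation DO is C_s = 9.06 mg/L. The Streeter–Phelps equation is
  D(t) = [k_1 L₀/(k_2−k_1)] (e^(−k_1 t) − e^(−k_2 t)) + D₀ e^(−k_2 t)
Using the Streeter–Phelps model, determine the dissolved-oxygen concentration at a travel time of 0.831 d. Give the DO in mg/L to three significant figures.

k_1 L₀/(k_2−k_1) = 0.160×8.34/(0.642−0.160) = 1.334/0.4820 = 2.768 mg/L.
e^(−k_1 t) = e^(−0.160×0.8310) = 0.8755; e^(−k_2 t) = e^(−0.642×0.8310) = 0.5865.
D = 2.768 × (0.8755 − 0.5865) + 1.22 × 0.5865 = 0.8000 + 0.7156 = 1.516 mg/L.
DO = C_s − D = 9.06 − 1.516 = 7.544 mg/L.

DO ≈ 7.54 mg/L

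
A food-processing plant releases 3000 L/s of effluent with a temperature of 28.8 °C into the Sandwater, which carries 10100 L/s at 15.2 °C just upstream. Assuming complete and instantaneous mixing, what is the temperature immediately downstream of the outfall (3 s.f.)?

18.3 °C

Flow-weighted mixing: C = (Q_r C_r + Q_w C_w)/(Q_r + Q_w)
= (10100×15.2 + 3000×28.8)/(10100 + 3000) = 239900/13100 = 18.31 °C.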